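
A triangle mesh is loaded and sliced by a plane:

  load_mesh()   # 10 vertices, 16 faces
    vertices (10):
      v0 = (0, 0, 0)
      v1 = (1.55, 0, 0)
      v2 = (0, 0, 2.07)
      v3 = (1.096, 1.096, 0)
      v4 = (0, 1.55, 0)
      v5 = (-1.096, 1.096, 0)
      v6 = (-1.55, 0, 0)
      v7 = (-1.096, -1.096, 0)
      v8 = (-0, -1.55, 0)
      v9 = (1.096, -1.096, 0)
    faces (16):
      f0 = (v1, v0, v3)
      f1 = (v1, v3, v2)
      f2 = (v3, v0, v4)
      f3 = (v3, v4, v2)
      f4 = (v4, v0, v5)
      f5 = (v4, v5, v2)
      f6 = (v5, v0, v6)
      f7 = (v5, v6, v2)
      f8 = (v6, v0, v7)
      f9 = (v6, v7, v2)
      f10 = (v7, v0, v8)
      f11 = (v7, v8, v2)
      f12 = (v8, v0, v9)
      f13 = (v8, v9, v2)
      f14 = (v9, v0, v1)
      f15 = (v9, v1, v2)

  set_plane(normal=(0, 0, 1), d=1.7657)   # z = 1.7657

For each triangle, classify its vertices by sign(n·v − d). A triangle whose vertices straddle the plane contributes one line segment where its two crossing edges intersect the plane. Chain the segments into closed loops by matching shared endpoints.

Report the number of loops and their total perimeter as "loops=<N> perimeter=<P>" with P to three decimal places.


Straddling triangles (8 of 16):
  (v1,v3,v2) [--+] → (0.161117, 0.161117, 1.7657)–(0.227857, 0, 1.7657)  len=0.1744
  (v3,v4,v2) [--+] → (0, 0.227857, 1.7657)–(0.161117, 0.161117, 1.7657)  len=0.1744
  (v4,v5,v2) [--+] → (-0.161117, 0.161117, 1.7657)–(0, 0.227857, 1.7657)  len=0.1744
  (v5,v6,v2) [--+] → (-0.227857, 0, 1.7657)–(-0.161117, 0.161117, 1.7657)  len=0.1744
  (v6,v7,v2) [--+] → (-0.161117, -0.161117, 1.7657)–(-0.227857, 0, 1.7657)  len=0.1744
  (v7,v8,v2) [--+] → (0, -0.227857, 1.7657)–(-0.161117, -0.161117, 1.7657)  len=0.1744
  (v8,v9,v2) [--+] → (0.161117, -0.161117, 1.7657)–(0, -0.227857, 1.7657)  len=0.1744
  (v9,v1,v2) [--+] → (0.227857, 0, 1.7657)–(0.161117, -0.161117, 1.7657)  len=0.1744

Chained into 1 loop(s):
  loop 1: 8 segments, perimeter = 1.3951
Total perimeter = 1.395

loops=1 perimeter=1.395


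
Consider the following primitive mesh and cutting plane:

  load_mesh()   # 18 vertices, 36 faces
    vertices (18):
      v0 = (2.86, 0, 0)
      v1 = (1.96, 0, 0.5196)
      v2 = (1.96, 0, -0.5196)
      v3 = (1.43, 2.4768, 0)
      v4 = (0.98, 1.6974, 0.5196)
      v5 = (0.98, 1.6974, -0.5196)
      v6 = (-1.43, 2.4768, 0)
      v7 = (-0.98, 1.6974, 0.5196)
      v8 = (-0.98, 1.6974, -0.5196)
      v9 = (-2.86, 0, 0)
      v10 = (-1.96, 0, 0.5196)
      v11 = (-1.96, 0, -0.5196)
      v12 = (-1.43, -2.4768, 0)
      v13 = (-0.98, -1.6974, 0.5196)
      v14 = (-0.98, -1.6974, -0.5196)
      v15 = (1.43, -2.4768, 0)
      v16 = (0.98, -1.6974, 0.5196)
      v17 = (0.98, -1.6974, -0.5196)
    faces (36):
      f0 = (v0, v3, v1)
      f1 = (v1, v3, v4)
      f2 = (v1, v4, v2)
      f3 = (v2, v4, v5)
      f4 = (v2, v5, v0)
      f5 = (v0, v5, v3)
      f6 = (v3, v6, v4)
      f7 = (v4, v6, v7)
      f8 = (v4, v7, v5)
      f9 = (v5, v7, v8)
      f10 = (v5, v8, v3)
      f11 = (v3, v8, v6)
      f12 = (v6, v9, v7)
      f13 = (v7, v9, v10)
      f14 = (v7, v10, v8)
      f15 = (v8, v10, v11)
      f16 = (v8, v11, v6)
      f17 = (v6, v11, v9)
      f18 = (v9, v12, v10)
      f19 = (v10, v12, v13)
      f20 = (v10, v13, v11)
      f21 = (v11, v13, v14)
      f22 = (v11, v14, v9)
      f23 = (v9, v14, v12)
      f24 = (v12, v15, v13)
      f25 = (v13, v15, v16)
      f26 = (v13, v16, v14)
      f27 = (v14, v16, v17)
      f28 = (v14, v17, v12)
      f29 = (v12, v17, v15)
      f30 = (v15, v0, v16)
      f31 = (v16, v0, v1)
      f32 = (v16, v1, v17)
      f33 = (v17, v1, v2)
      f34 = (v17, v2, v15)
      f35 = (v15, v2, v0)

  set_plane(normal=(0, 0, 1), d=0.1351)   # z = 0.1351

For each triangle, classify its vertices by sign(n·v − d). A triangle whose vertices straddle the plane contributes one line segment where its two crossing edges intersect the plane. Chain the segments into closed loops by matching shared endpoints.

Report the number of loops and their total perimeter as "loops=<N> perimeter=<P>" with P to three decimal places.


loops=2 perimeter=27.516

Straddling triangles (24 of 36):
  (v0,v3,v1) [--+] → (1.5678, 1.83281, 0.1351)–(2.62599, 0, 0.1351)  len=2.1164
  (v1,v3,v4) [+-+] → (1.5678, 1.83281, 0.1351)–(1.313, 2.27415, 0.1351)  len=0.5096
  (v1,v4,v2) [++-] → (1.3426, 1.06937, 0.1351)–(1.96, 0, 0.1351)  len=1.2348
  (v2,v4,v5) [-+-] → (1.3426, 1.06937, 0.1351)–(0.98, 1.6974, 0.1351)  len=0.7252
  (v3,v6,v4) [--+] → (-0.803381, 2.27415, 0.1351)–(1.313, 2.27415, 0.1351)  len=2.1164
  (v4,v6,v7) [+-+] → (-0.803381, 2.27415, 0.1351)–(-1.313, 2.27415, 0.1351)  len=0.5096
  (v4,v7,v5) [++-] → (-0.254808, 1.6974, 0.1351)–(0.98, 1.6974, 0.1351)  len=1.2348
  (v5,v7,v8) [-+-] → (-0.254808, 1.6974, 0.1351)–(-0.98, 1.6974, 0.1351)  len=0.7252
  (v6,v9,v7) [--+] → (-2.37119, 0.441337, 0.1351)–(-1.313, 2.27415, 0.1351)  len=2.1164
  (v7,v9,v10) [+-+] → (-2.37119, 0.441337, 0.1351)–(-2.62599, 0, 0.1351)  len=0.5096
  (v7,v10,v8) [++-] → (-1.5974, 0.628031, 0.1351)–(-0.98, 1.6974, 0.1351)  len=1.2348
  (v8,v10,v11) [-+-] → (-1.5974, 0.628031, 0.1351)–(-1.96, 0, 0.1351)  len=0.7252
  (v9,v12,v10) [--+] → (-1.5678, -1.83281, 0.1351)–(-2.62599, 0, 0.1351)  len=2.1164
  (v10,v12,v13) [+-+] → (-1.5678, -1.83281, 0.1351)–(-1.313, -2.27415, 0.1351)  len=0.5096
  (v10,v13,v11) [++-] → (-1.3426, -1.06937, 0.1351)–(-1.96, 0, 0.1351)  len=1.2348
  (v11,v13,v14) [-+-] → (-1.3426, -1.06937, 0.1351)–(-0.98, -1.6974, 0.1351)  len=0.7252
  (v12,v15,v13) [--+] → (0.803381, -2.27415, 0.1351)–(-1.313, -2.27415, 0.1351)  len=2.1164
  (v13,v15,v16) [+-+] → (0.803381, -2.27415, 0.1351)–(1.313, -2.27415, 0.1351)  len=0.5096
  (v13,v16,v14) [++-] → (0.254808, -1.6974, 0.1351)–(-0.98, -1.6974, 0.1351)  len=1.2348
  (v14,v16,v17) [-+-] → (0.254808, -1.6974, 0.1351)–(0.98, -1.6974, 0.1351)  len=0.7252
  (v15,v0,v16) [--+] → (2.37119, -0.441337, 0.1351)–(1.313, -2.27415, 0.1351)  len=2.1164
  (v16,v0,v1) [+-+] → (2.37119, -0.441337, 0.1351)–(2.62599, 0, 0.1351)  len=0.5096
  (v16,v1,v17) [++-] → (1.5974, -0.628031, 0.1351)–(0.98, -1.6974, 0.1351)  len=1.2348
  (v17,v1,v2) [-+-] → (1.5974, -0.628031, 0.1351)–(1.96, 0, 0.1351)  len=0.7252

Chained into 2 loop(s):
  loop 1: 12 segments, perimeter = 15.7559
  loop 2: 12 segments, perimeter = 11.7600
Total perimeter = 27.516


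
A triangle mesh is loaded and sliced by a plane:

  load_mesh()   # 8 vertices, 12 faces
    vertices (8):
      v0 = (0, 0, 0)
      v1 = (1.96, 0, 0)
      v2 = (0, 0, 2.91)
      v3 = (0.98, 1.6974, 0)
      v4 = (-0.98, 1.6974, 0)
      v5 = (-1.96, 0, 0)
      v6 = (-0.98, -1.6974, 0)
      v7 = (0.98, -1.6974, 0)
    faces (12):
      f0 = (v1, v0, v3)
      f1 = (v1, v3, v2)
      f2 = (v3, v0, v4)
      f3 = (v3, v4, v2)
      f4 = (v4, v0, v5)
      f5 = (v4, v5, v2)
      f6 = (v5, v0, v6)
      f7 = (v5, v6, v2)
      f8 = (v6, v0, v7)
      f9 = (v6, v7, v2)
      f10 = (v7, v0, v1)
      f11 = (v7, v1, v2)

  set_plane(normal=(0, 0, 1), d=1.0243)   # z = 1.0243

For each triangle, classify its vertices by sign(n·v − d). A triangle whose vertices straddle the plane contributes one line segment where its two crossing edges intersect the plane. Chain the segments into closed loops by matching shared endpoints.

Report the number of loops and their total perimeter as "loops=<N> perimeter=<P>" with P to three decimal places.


loops=1 perimeter=7.621

Straddling triangles (6 of 12):
  (v1,v3,v2) [--+] → (0.635047, 1.09993, 1.0243)–(1.27009, 0, 1.0243)  len=1.2701
  (v3,v4,v2) [--+] → (-0.635047, 1.09993, 1.0243)–(0.635047, 1.09993, 1.0243)  len=1.2701
  (v4,v5,v2) [--+] → (-1.27009, 0, 1.0243)–(-0.635047, 1.09993, 1.0243)  len=1.2701
  (v5,v6,v2) [--+] → (-0.635047, -1.09993, 1.0243)–(-1.27009, 0, 1.0243)  len=1.2701
  (v6,v7,v2) [--+] → (0.635047, -1.09993, 1.0243)–(-0.635047, -1.09993, 1.0243)  len=1.2701
  (v7,v1,v2) [--+] → (1.27009, 0, 1.0243)–(0.635047, -1.09993, 1.0243)  len=1.2701

Chained into 1 loop(s):
  loop 1: 6 segments, perimeter = 7.6205
Total perimeter = 7.621


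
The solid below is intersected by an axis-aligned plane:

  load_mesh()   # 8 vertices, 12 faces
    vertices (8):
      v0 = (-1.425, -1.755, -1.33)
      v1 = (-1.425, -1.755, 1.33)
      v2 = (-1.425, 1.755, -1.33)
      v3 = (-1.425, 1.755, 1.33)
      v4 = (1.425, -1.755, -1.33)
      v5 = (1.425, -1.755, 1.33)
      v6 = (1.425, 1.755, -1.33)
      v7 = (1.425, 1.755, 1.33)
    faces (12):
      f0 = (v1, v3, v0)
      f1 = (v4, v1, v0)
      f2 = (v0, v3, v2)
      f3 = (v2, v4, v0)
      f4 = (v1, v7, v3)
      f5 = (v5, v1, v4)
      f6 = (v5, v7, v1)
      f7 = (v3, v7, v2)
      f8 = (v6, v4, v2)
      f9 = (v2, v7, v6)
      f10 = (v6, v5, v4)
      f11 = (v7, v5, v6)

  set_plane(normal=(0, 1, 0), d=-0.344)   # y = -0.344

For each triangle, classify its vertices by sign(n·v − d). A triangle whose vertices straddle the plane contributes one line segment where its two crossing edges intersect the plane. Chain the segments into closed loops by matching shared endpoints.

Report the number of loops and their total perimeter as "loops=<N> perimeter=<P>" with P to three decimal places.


loops=1 perimeter=11.020

Straddling triangles (8 of 12):
  (v1,v3,v0) [-+-] → (-1.425, -0.344, 1.33)–(-1.425, -0.344, -0.260695)  len=1.5907
  (v0,v3,v2) [-++] → (-1.425, -0.344, -0.260695)–(-1.425, -0.344, -1.33)  len=1.0693
  (v2,v4,v0) [+--] → (0.279316, -0.344, -1.33)–(-1.425, -0.344, -1.33)  len=1.7043
  (v1,v7,v3) [-++] → (-0.279316, -0.344, 1.33)–(-1.425, -0.344, 1.33)  len=1.1457
  (v5,v7,v1) [-+-] → (1.425, -0.344, 1.33)–(-0.279316, -0.344, 1.33)  len=1.7043
  (v6,v4,v2) [+-+] → (1.425, -0.344, -1.33)–(0.279316, -0.344, -1.33)  len=1.1457
  (v6,v5,v4) [+--] → (1.425, -0.344, 0.260695)–(1.425, -0.344, -1.33)  len=1.5907
  (v7,v5,v6) [+-+] → (1.425, -0.344, 1.33)–(1.425, -0.344, 0.260695)  len=1.0693

Chained into 1 loop(s):
  loop 1: 8 segments, perimeter = 11.0200
Total perimeter = 11.020


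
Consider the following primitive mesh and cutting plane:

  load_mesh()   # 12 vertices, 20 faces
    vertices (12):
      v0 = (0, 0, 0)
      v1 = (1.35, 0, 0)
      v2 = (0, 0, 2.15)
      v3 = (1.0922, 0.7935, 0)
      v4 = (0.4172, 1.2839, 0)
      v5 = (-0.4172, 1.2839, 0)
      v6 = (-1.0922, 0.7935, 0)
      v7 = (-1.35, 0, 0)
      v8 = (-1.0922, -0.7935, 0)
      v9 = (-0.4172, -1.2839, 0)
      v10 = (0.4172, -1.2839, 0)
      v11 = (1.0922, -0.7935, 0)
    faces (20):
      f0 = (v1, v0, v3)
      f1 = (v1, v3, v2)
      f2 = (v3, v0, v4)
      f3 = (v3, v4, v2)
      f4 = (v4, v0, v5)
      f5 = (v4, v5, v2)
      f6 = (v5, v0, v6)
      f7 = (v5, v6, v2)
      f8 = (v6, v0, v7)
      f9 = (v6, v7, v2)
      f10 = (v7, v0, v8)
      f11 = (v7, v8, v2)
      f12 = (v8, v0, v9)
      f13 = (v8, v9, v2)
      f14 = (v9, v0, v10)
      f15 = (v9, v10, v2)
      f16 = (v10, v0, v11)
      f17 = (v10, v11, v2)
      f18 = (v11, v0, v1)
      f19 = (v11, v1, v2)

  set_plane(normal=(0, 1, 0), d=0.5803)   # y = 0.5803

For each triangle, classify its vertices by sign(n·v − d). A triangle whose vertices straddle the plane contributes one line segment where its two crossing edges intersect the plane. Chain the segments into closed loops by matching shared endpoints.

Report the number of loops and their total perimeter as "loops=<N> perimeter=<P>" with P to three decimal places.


loops=1 perimeter=5.777

Straddling triangles (10 of 20):
  (v1,v0,v3) [--+] → (0.798744, 0.5803, 0)–(1.16147, 0.5803, 0)  len=0.3627
  (v1,v3,v2) [-+-] → (1.16147, 0.5803, 0)–(0.798744, 0.5803, 0.577669)  len=0.6821
  (v3,v0,v4) [+-+] → (0.798744, 0.5803, 0)–(0.188567, 0.5803, 0)  len=0.6102
  (v3,v4,v2) [++-] → (0.188567, 0.5803, 1.17824)–(0.798744, 0.5803, 0.577669)  len=0.8562
  (v4,v0,v5) [+-+] → (0.188567, 0.5803, 0)–(-0.188567, 0.5803, 0)  len=0.3771
  (v4,v5,v2) [++-] → (-0.188567, 0.5803, 1.17824)–(0.188567, 0.5803, 1.17824)  len=0.3771
  (v5,v0,v6) [+-+] → (-0.188567, 0.5803, 0)–(-0.798744, 0.5803, 0)  len=0.6102
  (v5,v6,v2) [++-] → (-0.798744, 0.5803, 0.577669)–(-0.188567, 0.5803, 1.17824)  len=0.8562
  (v6,v0,v7) [+--] → (-0.798744, 0.5803, 0)–(-1.16147, 0.5803, 0)  len=0.3627
  (v6,v7,v2) [+--] → (-1.16147, 0.5803, 0)–(-0.798744, 0.5803, 0.577669)  len=0.6821

Chained into 1 loop(s):
  loop 1: 10 segments, perimeter = 5.7766
Total perimeter = 5.777


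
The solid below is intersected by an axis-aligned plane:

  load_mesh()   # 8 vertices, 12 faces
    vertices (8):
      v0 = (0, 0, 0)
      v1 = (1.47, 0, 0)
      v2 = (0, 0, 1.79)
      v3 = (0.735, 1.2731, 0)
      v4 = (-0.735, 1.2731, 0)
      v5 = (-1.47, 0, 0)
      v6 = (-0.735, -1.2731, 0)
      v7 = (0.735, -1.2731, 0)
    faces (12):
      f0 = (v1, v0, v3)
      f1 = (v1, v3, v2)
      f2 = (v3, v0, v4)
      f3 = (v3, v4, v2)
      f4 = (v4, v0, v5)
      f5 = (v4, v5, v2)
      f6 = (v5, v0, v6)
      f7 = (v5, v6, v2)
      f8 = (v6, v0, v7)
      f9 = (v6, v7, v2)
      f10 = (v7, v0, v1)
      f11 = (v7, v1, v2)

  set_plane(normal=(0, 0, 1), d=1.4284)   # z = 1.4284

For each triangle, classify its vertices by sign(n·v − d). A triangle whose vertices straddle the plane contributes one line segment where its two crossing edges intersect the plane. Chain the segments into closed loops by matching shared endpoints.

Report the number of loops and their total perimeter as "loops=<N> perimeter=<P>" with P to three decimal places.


loops=1 perimeter=1.782

Straddling triangles (6 of 12):
  (v1,v3,v2) [--+] → (0.148478, 0.25718, 1.4284)–(0.296956, 0, 1.4284)  len=0.2970
  (v3,v4,v2) [--+] → (-0.148478, 0.25718, 1.4284)–(0.148478, 0.25718, 1.4284)  len=0.2970
  (v4,v5,v2) [--+] → (-0.296956, 0, 1.4284)–(-0.148478, 0.25718, 1.4284)  len=0.2970
  (v5,v6,v2) [--+] → (-0.148478, -0.25718, 1.4284)–(-0.296956, 0, 1.4284)  len=0.2970
  (v6,v7,v2) [--+] → (0.148478, -0.25718, 1.4284)–(-0.148478, -0.25718, 1.4284)  len=0.2970
  (v7,v1,v2) [--+] → (0.296956, 0, 1.4284)–(0.148478, -0.25718, 1.4284)  len=0.2970

Chained into 1 loop(s):
  loop 1: 6 segments, perimeter = 1.7818
Total perimeter = 1.782


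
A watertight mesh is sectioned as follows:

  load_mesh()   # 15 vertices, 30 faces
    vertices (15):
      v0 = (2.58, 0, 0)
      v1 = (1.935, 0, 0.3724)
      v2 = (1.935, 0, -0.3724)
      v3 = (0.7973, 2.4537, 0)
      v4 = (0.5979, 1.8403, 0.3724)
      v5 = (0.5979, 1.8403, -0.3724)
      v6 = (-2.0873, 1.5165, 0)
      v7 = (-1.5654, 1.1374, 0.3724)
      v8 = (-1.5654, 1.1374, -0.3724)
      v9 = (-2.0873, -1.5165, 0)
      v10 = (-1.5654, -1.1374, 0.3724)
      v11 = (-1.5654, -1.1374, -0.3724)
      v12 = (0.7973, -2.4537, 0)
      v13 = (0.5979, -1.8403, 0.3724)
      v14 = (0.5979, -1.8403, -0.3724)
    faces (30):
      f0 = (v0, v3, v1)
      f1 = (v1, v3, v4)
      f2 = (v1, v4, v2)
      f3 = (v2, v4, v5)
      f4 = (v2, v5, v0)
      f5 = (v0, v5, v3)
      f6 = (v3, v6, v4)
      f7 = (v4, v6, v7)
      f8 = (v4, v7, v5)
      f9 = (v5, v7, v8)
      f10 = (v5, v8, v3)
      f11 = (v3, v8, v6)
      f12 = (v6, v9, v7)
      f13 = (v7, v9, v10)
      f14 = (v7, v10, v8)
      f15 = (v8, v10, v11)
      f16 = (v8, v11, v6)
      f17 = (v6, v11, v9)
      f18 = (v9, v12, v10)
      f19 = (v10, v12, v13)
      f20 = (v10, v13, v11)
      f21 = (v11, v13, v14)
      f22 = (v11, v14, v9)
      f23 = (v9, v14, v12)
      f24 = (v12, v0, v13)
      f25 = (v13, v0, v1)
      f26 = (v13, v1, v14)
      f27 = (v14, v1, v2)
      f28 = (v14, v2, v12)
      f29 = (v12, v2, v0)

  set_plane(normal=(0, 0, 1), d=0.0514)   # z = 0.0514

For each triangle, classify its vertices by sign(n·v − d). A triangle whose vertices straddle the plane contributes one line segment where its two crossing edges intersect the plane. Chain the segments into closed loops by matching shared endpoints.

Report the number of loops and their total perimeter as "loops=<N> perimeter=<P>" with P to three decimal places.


Straddling triangles (20 of 30):
  (v0,v3,v1) [--+] → (0.954329, 2.11503, 0.0514)–(2.49097, 0, 0.0514)  len=2.6143
  (v1,v3,v4) [+-+] → (0.954329, 2.11503, 0.0514)–(0.769778, 2.36904, 0.0514)  len=0.3140
  (v1,v4,v2) [++-] → (1.17417, 1.04715, 0.0514)–(1.935, 0, 0.0514)  len=1.2944
  (v2,v4,v5) [-+-] → (1.17417, 1.04715, 0.0514)–(0.5979, 1.8403, 0.0514)  len=0.9804
  (v3,v6,v4) [--+] → (-1.71668, 1.56119, 0.0514)–(0.769778, 2.36904, 0.0514)  len=2.6144
  (v4,v6,v7) [+-+] → (-1.71668, 1.56119, 0.0514)–(-2.01527, 1.46418, 0.0514)  len=0.3140
  (v4,v7,v5) [++-] → (-0.633043, 1.44034, 0.0514)–(0.5979, 1.8403, 0.0514)  len=1.2943
  (v5,v7,v8) [-+-] → (-0.633043, 1.44034, 0.0514)–(-1.5654, 1.1374, 0.0514)  len=0.9803
  (v6,v9,v7) [--+] → (-2.01527, -1.1502, 0.0514)–(-2.01527, 1.46418, 0.0514)  len=2.6144
  (v7,v9,v10) [+-+] → (-2.01527, -1.1502, 0.0514)–(-2.01527, -1.46418, 0.0514)  len=0.3140
  (v7,v10,v8) [++-] → (-1.5654, -0.156988, 0.0514)–(-1.5654, 1.1374, 0.0514)  len=1.2944
  (v8,v10,v11) [-+-] → (-1.5654, -0.156988, 0.0514)–(-1.5654, -1.1374, 0.0514)  len=0.9804
  (v9,v12,v10) [--+] → (0.471192, -2.27202, 0.0514)–(-2.01527, -1.46418, 0.0514)  len=2.6144
  (v10,v12,v13) [+-+] → (0.471192, -2.27202, 0.0514)–(0.769778, -2.36904, 0.0514)  len=0.3140
  (v10,v13,v11) [++-] → (-0.334457, -1.53736, 0.0514)–(-1.5654, -1.1374, 0.0514)  len=1.2943
  (v11,v13,v14) [-+-] → (-0.334457, -1.53736, 0.0514)–(0.5979, -1.8403, 0.0514)  len=0.9803
  (v12,v0,v13) [--+] → (2.30642, -0.254005, 0.0514)–(0.769778, -2.36904, 0.0514)  len=2.6143
  (v13,v0,v1) [+-+] → (2.30642, -0.254005, 0.0514)–(2.49097, 0, 0.0514)  len=0.3140
  (v13,v1,v14) [++-] → (1.35873, -0.793148, 0.0514)–(0.5979, -1.8403, 0.0514)  len=1.2944
  (v14,v1,v2) [-+-] → (1.35873, -0.793148, 0.0514)–(1.935, 0, 0.0514)  len=0.9804

Chained into 2 loop(s):
  loop 1: 10 segments, perimeter = 14.6416
  loop 2: 10 segments, perimeter = 11.3736
Total perimeter = 26.015

loops=2 perimeter=26.015


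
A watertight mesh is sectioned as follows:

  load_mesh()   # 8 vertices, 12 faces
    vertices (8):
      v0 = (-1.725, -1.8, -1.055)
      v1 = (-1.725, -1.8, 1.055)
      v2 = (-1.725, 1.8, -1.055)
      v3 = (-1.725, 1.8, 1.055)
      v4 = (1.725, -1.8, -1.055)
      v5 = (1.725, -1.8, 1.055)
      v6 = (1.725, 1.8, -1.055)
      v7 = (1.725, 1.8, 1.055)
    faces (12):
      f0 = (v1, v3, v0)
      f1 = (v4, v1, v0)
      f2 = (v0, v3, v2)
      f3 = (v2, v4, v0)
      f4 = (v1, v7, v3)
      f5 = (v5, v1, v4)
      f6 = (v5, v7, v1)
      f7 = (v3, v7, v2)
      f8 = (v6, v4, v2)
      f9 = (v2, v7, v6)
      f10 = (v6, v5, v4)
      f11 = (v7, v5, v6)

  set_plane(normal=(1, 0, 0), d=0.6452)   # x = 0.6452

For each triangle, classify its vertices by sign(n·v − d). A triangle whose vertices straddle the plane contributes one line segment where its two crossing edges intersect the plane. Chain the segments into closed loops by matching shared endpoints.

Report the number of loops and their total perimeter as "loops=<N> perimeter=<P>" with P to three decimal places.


Straddling triangles (8 of 12):
  (v4,v1,v0) [+--] → (0.6452, -1.8, -0.394601)–(0.6452, -1.8, -1.055)  len=0.6604
  (v2,v4,v0) [-+-] → (0.6452, -0.673252, -1.055)–(0.6452, -1.8, -1.055)  len=1.1267
  (v1,v7,v3) [-+-] → (0.6452, 0.673252, 1.055)–(0.6452, 1.8, 1.055)  len=1.1267
  (v5,v1,v4) [+-+] → (0.6452, -1.8, 1.055)–(0.6452, -1.8, -0.394601)  len=1.4496
  (v5,v7,v1) [++-] → (0.6452, 0.673252, 1.055)–(0.6452, -1.8, 1.055)  len=2.4733
  (v3,v7,v2) [-+-] → (0.6452, 1.8, 1.055)–(0.6452, 1.8, 0.394601)  len=0.6604
  (v6,v4,v2) [++-] → (0.6452, -0.673252, -1.055)–(0.6452, 1.8, -1.055)  len=2.4733
  (v2,v7,v6) [-++] → (0.6452, 1.8, 0.394601)–(0.6452, 1.8, -1.055)  len=1.4496

Chained into 1 loop(s):
  loop 1: 8 segments, perimeter = 11.4200
Total perimeter = 11.420

loops=1 perimeter=11.420


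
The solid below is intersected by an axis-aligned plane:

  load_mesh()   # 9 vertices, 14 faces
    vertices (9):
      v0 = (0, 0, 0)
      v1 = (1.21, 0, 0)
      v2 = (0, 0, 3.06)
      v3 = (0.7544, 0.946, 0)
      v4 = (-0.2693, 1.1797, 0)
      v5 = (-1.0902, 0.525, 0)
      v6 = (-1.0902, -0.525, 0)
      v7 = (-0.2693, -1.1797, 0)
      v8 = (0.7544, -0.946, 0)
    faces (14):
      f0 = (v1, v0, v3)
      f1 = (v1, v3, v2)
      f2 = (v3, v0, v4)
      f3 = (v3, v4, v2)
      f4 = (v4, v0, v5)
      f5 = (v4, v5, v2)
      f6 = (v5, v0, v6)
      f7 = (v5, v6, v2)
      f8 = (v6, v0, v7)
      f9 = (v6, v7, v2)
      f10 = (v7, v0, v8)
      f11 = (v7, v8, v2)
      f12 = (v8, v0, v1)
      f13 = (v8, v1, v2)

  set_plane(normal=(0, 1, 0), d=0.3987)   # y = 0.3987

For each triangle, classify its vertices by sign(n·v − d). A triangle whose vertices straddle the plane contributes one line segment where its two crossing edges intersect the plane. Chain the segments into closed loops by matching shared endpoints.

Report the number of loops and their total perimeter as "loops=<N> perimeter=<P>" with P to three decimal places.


loops=1 perimeter=6.761

Straddling triangles (8 of 14):
  (v1,v0,v3) [--+] → (0.317948, 0.3987, 0)–(1.01798, 0.3987, 0)  len=0.7000
  (v1,v3,v2) [-+-] → (1.01798, 0.3987, 0)–(0.317948, 0.3987, 1.77034)  len=1.9037
  (v3,v0,v4) [+-+] → (0.317948, 0.3987, 0)–(-0.0910146, 0.3987, 0)  len=0.4090
  (v3,v4,v2) [++-] → (-0.0910146, 0.3987, 2.02582)–(0.317948, 0.3987, 1.77034)  len=0.4822
  (v4,v0,v5) [+-+] → (-0.0910146, 0.3987, 0)–(-0.827929, 0.3987, 0)  len=0.7369
  (v4,v5,v2) [++-] → (-0.827929, 0.3987, 0.736149)–(-0.0910146, 0.3987, 2.02582)  len=1.4854
  (v5,v0,v6) [+--] → (-0.827929, 0.3987, 0)–(-1.0902, 0.3987, 0)  len=0.2623
  (v5,v6,v2) [+--] → (-1.0902, 0.3987, 0)–(-0.827929, 0.3987, 0.736149)  len=0.7815

Chained into 1 loop(s):
  loop 1: 8 segments, perimeter = 6.7609
Total perimeter = 6.761


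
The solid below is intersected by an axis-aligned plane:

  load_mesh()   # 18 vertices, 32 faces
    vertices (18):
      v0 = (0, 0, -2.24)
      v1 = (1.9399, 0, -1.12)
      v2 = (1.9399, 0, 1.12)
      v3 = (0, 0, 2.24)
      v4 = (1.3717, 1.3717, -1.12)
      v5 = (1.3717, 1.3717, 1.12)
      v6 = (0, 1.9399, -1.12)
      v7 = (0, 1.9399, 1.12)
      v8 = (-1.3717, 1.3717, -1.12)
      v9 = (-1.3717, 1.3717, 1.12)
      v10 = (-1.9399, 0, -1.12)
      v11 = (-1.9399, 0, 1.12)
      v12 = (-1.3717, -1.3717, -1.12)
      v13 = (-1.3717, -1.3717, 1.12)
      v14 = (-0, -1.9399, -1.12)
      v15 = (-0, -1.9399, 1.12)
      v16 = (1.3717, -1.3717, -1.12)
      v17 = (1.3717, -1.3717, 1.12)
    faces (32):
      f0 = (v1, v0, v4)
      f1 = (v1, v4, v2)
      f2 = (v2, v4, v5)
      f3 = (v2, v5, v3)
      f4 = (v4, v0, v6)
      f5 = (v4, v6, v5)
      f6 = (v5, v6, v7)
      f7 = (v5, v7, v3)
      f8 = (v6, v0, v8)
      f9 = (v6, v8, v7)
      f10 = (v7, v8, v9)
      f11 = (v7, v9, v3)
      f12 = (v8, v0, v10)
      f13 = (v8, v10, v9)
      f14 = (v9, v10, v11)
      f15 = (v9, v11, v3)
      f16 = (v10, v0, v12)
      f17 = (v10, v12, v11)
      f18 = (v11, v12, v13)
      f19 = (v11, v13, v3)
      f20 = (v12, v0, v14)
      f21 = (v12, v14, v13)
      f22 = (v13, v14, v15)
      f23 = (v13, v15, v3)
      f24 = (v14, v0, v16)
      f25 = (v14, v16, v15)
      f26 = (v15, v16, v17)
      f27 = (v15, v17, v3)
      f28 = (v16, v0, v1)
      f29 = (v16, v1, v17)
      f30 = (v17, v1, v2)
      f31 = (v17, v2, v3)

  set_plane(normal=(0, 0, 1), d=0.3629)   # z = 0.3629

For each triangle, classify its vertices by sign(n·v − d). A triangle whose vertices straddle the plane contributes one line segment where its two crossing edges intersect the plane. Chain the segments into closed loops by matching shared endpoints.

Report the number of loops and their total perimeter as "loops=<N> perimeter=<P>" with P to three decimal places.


Straddling triangles (16 of 32):
  (v1,v4,v2) [--+] → (1.74785, 0.463622, 0.3629)–(1.9399, 0, 0.3629)  len=0.5018
  (v2,v4,v5) [+-+] → (1.74785, 0.463622, 0.3629)–(1.3717, 1.3717, 0.3629)  len=0.9829
  (v4,v6,v5) [--+] → (0.908078, 1.56375, 0.3629)–(1.3717, 1.3717, 0.3629)  len=0.5018
  (v5,v6,v7) [+-+] → (0.908078, 1.56375, 0.3629)–(0, 1.9399, 0.3629)  len=0.9829
  (v6,v8,v7) [--+] → (-0.463622, 1.74785, 0.3629)–(0, 1.9399, 0.3629)  len=0.5018
  (v7,v8,v9) [+-+] → (-0.463622, 1.74785, 0.3629)–(-1.3717, 1.3717, 0.3629)  len=0.9829
  (v8,v10,v9) [--+] → (-1.56375, 0.908078, 0.3629)–(-1.3717, 1.3717, 0.3629)  len=0.5018
  (v9,v10,v11) [+-+] → (-1.56375, 0.908078, 0.3629)–(-1.9399, 0, 0.3629)  len=0.9829
  (v10,v12,v11) [--+] → (-1.74785, -0.463622, 0.3629)–(-1.9399, 0, 0.3629)  len=0.5018
  (v11,v12,v13) [+-+] → (-1.74785, -0.463622, 0.3629)–(-1.3717, -1.3717, 0.3629)  len=0.9829
  (v12,v14,v13) [--+] → (-0.908078, -1.56375, 0.3629)–(-1.3717, -1.3717, 0.3629)  len=0.5018
  (v13,v14,v15) [+-+] → (-0.908078, -1.56375, 0.3629)–(0, -1.9399, 0.3629)  len=0.9829
  (v14,v16,v15) [--+] → (0.463622, -1.74785, 0.3629)–(0, -1.9399, 0.3629)  len=0.5018
  (v15,v16,v17) [+-+] → (0.463622, -1.74785, 0.3629)–(1.3717, -1.3717, 0.3629)  len=0.9829
  (v16,v1,v17) [--+] → (1.56375, -0.908078, 0.3629)–(1.3717, -1.3717, 0.3629)  len=0.5018
  (v17,v1,v2) [+-+] → (1.56375, -0.908078, 0.3629)–(1.9399, 0, 0.3629)  len=0.9829

Chained into 1 loop(s):
  loop 1: 16 segments, perimeter = 11.8778
Total perimeter = 11.878

loops=1 perimeter=11.878


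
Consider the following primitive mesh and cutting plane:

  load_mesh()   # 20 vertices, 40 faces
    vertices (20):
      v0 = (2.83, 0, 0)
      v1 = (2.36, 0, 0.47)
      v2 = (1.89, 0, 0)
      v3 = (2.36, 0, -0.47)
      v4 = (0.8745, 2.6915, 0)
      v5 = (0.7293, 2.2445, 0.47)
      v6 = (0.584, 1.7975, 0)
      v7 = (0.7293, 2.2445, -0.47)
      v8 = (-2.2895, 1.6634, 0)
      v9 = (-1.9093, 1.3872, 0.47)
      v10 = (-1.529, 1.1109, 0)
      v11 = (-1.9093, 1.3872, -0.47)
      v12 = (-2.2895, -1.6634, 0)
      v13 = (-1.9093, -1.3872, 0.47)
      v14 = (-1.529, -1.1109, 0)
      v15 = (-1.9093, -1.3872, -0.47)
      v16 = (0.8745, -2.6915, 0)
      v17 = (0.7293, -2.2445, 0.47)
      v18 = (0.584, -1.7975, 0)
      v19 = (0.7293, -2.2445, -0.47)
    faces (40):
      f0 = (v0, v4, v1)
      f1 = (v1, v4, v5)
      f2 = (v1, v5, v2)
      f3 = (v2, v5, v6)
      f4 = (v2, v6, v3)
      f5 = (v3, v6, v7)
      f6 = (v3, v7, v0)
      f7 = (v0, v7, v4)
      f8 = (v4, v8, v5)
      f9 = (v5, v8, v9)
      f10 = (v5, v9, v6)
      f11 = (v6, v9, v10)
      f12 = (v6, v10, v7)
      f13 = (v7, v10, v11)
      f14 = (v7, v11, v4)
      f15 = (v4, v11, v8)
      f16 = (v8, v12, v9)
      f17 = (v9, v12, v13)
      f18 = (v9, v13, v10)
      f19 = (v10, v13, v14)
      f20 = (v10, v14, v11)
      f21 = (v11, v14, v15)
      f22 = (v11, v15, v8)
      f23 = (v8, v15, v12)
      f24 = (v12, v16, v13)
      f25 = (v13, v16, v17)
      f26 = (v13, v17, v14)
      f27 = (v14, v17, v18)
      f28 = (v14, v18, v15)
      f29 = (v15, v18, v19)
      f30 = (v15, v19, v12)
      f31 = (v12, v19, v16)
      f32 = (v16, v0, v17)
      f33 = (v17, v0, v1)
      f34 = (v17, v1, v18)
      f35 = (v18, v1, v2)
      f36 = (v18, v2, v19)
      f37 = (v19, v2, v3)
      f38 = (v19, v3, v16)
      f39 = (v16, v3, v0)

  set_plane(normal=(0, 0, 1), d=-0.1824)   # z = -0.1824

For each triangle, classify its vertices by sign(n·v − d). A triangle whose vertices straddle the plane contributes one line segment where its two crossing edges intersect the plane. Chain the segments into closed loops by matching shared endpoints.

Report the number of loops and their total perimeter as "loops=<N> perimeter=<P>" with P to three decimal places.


loops=2 perimeter=27.743

Straddling triangles (20 of 40):
  (v2,v6,v3) [++-] → (1.27324, 1.09992, -0.1824)–(2.0724, 0, -0.1824)  len=1.3596
  (v3,v6,v7) [-+-] → (1.27324, 1.09992, -0.1824)–(0.640389, 1.97097, -0.1824)  len=1.0767
  (v3,v7,v0) [--+] → (2.01475, 0.871057, -0.1824)–(2.6476, 0, -0.1824)  len=1.0767
  (v0,v7,v4) [+-+] → (2.01475, 0.871057, -0.1824)–(0.81815, 2.51803, -0.1824)  len=2.0358
  (v6,v10,v7) [++-] → (-0.652587, 1.55083, -0.1824)–(0.640389, 1.97097, -0.1824)  len=1.3595
  (v7,v10,v11) [-+-] → (-0.652587, 1.55083, -0.1824)–(-1.67659, 1.21813, -0.1824)  len=1.0767
  (v7,v11,v4) [--+] → (-0.205851, 2.18532, -0.1824)–(0.81815, 2.51803, -0.1824)  len=1.0767
  (v4,v11,v8) [+-+] → (-0.205851, 2.18532, -0.1824)–(-2.14195, 1.55621, -0.1824)  len=2.0357
  (v10,v14,v11) [++-] → (-1.67659, -0.141425, -0.1824)–(-1.67659, 1.21813, -0.1824)  len=1.3596
  (v11,v14,v15) [-+-] → (-1.67659, -0.141425, -0.1824)–(-1.67659, -1.21813, -0.1824)  len=1.0767
  (v11,v15,v8) [--+] → (-2.14195, 0.479508, -0.1824)–(-2.14195, 1.55621, -0.1824)  len=1.0767
  (v8,v15,v12) [+-+] → (-2.14195, 0.479508, -0.1824)–(-2.14195, -1.55621, -0.1824)  len=2.0357
  (v14,v18,v15) [++-] → (-0.383613, -1.63827, -0.1824)–(-1.67659, -1.21813, -0.1824)  len=1.3595
  (v15,v18,v19) [-+-] → (-0.383613, -1.63827, -0.1824)–(0.640389, -1.97097, -0.1824)  len=1.0767
  (v15,v19,v12) [--+] → (-1.11795, -1.88892, -0.1824)–(-2.14195, -1.55621, -0.1824)  len=1.0767
  (v12,v19,v16) [+-+] → (-1.11795, -1.88892, -0.1824)–(0.81815, -2.51803, -0.1824)  len=2.0357
  (v18,v2,v19) [++-] → (1.43955, -0.871057, -0.1824)–(0.640389, -1.97097, -0.1824)  len=1.3596
  (v19,v2,v3) [-+-] → (1.43955, -0.871057, -0.1824)–(2.0724, 0, -0.1824)  len=1.0767
  (v19,v3,v16) [--+] → (1.451, -1.64697, -0.1824)–(0.81815, -2.51803, -0.1824)  len=1.0767
  (v16,v3,v0) [+-+] → (1.451, -1.64697, -0.1824)–(2.6476, 0, -0.1824)  len=2.0358

Chained into 2 loop(s):
  loop 1: 10 segments, perimeter = 12.1812
  loop 2: 10 segments, perimeter = 15.5622
Total perimeter = 27.743


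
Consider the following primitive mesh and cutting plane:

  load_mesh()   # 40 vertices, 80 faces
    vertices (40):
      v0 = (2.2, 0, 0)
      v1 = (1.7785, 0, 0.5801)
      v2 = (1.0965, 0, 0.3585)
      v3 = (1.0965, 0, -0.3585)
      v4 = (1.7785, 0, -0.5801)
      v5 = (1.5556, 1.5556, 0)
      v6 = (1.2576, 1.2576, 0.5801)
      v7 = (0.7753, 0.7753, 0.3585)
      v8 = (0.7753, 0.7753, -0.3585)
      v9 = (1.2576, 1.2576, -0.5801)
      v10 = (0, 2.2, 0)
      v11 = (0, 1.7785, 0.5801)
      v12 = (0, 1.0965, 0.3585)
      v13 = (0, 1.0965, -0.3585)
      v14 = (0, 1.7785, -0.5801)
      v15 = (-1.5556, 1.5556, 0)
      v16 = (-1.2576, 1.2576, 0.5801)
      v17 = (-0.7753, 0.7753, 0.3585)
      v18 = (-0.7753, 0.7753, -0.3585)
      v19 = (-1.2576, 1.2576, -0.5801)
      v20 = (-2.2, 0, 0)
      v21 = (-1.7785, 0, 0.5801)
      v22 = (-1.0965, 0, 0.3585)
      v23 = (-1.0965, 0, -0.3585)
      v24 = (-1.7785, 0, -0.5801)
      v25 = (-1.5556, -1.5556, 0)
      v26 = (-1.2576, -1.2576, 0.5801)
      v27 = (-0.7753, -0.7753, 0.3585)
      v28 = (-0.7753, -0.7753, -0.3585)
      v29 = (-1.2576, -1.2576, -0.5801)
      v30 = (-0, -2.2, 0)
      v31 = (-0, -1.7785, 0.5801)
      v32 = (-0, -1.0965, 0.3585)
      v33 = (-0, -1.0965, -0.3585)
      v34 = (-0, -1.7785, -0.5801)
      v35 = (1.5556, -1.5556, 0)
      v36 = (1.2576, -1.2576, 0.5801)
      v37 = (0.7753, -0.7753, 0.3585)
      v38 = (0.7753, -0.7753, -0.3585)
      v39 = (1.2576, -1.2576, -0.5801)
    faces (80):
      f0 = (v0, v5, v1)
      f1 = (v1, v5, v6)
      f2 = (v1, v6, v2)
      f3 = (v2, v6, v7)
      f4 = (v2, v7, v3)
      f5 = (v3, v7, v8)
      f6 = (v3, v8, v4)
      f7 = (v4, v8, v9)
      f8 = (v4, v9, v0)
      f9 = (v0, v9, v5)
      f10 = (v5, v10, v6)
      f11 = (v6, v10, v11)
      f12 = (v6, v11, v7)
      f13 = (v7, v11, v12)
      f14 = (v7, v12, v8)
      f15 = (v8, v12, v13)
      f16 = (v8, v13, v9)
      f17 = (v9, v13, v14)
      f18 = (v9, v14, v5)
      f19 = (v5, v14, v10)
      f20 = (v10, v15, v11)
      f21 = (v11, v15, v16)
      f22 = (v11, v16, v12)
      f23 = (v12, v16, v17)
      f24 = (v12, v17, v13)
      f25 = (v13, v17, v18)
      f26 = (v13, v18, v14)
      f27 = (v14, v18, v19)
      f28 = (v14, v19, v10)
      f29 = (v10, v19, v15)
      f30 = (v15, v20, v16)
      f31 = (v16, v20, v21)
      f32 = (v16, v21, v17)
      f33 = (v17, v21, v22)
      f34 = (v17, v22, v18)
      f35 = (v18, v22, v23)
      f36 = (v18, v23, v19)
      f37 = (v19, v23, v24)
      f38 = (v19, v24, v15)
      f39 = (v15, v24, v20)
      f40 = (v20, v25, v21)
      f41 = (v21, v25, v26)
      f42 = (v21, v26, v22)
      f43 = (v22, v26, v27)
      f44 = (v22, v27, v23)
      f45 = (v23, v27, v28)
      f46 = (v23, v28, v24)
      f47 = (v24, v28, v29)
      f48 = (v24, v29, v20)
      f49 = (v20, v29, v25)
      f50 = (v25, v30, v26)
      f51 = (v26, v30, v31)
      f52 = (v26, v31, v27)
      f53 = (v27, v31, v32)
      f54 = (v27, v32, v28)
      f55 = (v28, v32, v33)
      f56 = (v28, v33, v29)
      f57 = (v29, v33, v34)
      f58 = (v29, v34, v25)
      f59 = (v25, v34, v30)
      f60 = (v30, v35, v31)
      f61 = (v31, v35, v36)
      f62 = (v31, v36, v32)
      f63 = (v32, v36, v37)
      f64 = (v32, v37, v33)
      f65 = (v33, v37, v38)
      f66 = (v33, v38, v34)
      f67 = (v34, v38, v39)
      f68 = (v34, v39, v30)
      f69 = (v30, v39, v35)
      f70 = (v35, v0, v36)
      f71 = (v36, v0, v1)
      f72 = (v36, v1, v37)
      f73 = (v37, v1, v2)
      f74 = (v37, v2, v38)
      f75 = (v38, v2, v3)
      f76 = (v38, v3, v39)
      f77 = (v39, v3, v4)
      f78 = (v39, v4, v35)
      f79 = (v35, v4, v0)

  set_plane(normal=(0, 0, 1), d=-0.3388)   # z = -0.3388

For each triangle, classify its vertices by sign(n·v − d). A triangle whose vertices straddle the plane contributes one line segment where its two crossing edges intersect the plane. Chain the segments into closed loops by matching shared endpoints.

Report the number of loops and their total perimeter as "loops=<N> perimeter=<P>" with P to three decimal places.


loops=2 perimeter=18.677

Straddling triangles (32 of 80):
  (v2,v7,v3) [++-] → (1.08767, 0.0213018, -0.3388)–(1.0965, 0, -0.3388)  len=0.0231
  (v3,v7,v8) [-+-] → (1.08767, 0.0213018, -0.3388)–(0.7753, 0.7753, -0.3388)  len=0.8161
  (v4,v9,v0) [--+] → (1.6496, 0.734485, -0.3388)–(1.95383, 0, -0.3388)  len=0.7950
  (v0,v9,v5) [+-+] → (1.6496, 0.734485, -0.3388)–(1.38156, 1.38156, -0.3388)  len=0.7004
  (v7,v12,v8) [++-] → (0.753998, 0.784125, -0.3388)–(0.7753, 0.7753, -0.3388)  len=0.0231
  (v8,v12,v13) [-+-] → (0.753998, 0.784125, -0.3388)–(0, 1.0965, -0.3388)  len=0.8161
  (v9,v14,v5) [--+] → (0.647072, 1.68578, -0.3388)–(1.38156, 1.38156, -0.3388)  len=0.7950
  (v5,v14,v10) [+-+] → (0.647072, 1.68578, -0.3388)–(0, 1.95383, -0.3388)  len=0.7004
  (v12,v17,v13) [++-] → (-0.0213018, 1.08767, -0.3388)–(0, 1.0965, -0.3388)  len=0.0231
  (v13,v17,v18) [-+-] → (-0.0213018, 1.08767, -0.3388)–(-0.7753, 0.7753, -0.3388)  len=0.8161
  (v14,v19,v10) [--+] → (-0.734485, 1.6496, -0.3388)–(0, 1.95383, -0.3388)  len=0.7950
  (v10,v19,v15) [+-+] → (-0.734485, 1.6496, -0.3388)–(-1.38156, 1.38156, -0.3388)  len=0.7004
  (v17,v22,v18) [++-] → (-0.784125, 0.753998, -0.3388)–(-0.7753, 0.7753, -0.3388)  len=0.0231
  (v18,v22,v23) [-+-] → (-0.784125, 0.753998, -0.3388)–(-1.0965, 0, -0.3388)  len=0.8161
  (v19,v24,v15) [--+] → (-1.68578, 0.647072, -0.3388)–(-1.38156, 1.38156, -0.3388)  len=0.7950
  (v15,v24,v20) [+-+] → (-1.68578, 0.647072, -0.3388)–(-1.95383, 0, -0.3388)  len=0.7004
  (v22,v27,v23) [++-] → (-1.08767, -0.0213018, -0.3388)–(-1.0965, 0, -0.3388)  len=0.0231
  (v23,v27,v28) [-+-] → (-1.08767, -0.0213018, -0.3388)–(-0.7753, -0.7753, -0.3388)  len=0.8161
  (v24,v29,v20) [--+] → (-1.6496, -0.734485, -0.3388)–(-1.95383, 0, -0.3388)  len=0.7950
  (v20,v29,v25) [+-+] → (-1.6496, -0.734485, -0.3388)–(-1.38156, -1.38156, -0.3388)  len=0.7004
  (v27,v32,v28) [++-] → (-0.753998, -0.784125, -0.3388)–(-0.7753, -0.7753, -0.3388)  len=0.0231
  (v28,v32,v33) [-+-] → (-0.753998, -0.784125, -0.3388)–(0, -1.0965, -0.3388)  len=0.8161
  (v29,v34,v25) [--+] → (-0.647072, -1.68578, -0.3388)–(-1.38156, -1.38156, -0.3388)  len=0.7950
  (v25,v34,v30) [+-+] → (-0.647072, -1.68578, -0.3388)–(0, -1.95383, -0.3388)  len=0.7004
  (v32,v37,v33) [++-] → (0.0213018, -1.08767, -0.3388)–(0, -1.0965, -0.3388)  len=0.0231
  (v33,v37,v38) [-+-] → (0.0213018, -1.08767, -0.3388)–(0.7753, -0.7753, -0.3388)  len=0.8161
  (v34,v39,v30) [--+] → (0.734485, -1.6496, -0.3388)–(0, -1.95383, -0.3388)  len=0.7950
  (v30,v39,v35) [+-+] → (0.734485, -1.6496, -0.3388)–(1.38156, -1.38156, -0.3388)  len=0.7004
  (v37,v2,v38) [++-] → (0.784125, -0.753998, -0.3388)–(0.7753, -0.7753, -0.3388)  len=0.0231
  (v38,v2,v3) [-+-] → (0.784125, -0.753998, -0.3388)–(1.0965, 0, -0.3388)  len=0.8161
  (v39,v4,v35) [--+] → (1.68578, -0.647072, -0.3388)–(1.38156, -1.38156, -0.3388)  len=0.7950
  (v35,v4,v0) [+-+] → (1.68578, -0.647072, -0.3388)–(1.95383, 0, -0.3388)  len=0.7004

Chained into 2 loop(s):
  loop 1: 16 segments, perimeter = 6.7136
  loop 2: 16 segments, perimeter = 11.9631
Total perimeter = 18.677


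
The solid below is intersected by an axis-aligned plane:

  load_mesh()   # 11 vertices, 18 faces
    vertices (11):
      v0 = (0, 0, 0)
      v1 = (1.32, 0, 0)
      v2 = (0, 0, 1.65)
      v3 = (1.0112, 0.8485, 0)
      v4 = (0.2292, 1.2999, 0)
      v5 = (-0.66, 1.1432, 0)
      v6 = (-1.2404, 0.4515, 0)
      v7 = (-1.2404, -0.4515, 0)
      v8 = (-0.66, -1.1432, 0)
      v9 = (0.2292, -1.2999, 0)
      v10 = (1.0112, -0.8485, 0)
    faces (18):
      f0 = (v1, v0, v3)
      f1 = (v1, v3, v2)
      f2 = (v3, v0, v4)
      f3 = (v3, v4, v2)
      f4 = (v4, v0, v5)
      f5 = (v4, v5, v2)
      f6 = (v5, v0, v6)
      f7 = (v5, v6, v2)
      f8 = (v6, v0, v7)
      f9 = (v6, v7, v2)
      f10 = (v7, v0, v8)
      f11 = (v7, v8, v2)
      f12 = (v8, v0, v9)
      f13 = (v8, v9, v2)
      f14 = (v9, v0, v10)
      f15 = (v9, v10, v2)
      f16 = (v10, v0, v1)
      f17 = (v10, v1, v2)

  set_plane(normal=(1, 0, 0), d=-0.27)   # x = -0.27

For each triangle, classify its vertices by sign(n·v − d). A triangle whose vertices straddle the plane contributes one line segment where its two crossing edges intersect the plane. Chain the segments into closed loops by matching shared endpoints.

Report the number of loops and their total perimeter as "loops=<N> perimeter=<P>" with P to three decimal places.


loops=1 perimeter=6.046

Straddling triangles (10 of 18):
  (v4,v0,v5) [++-] → (-0.27, 0.467673, 0)–(-0.27, 1.21193, 0)  len=0.7443
  (v4,v5,v2) [+-+] → (-0.27, 1.21193, 0)–(-0.27, 0.467673, 0.975)  len=1.2266
  (v5,v0,v6) [-+-] → (-0.27, 0.467673, 0)–(-0.27, 0.0982788, 0)  len=0.3694
  (v5,v6,v2) [--+] → (-0.27, 0.0982788, 1.29084)–(-0.27, 0.467673, 0.975)  len=0.4860
  (v6,v0,v7) [-+-] → (-0.27, 0.0982788, 0)–(-0.27, -0.0982788, 0)  len=0.1966
  (v6,v7,v2) [--+] → (-0.27, -0.0982788, 1.29084)–(-0.27, 0.0982788, 1.29084)  len=0.1966
  (v7,v0,v8) [-+-] → (-0.27, -0.0982788, 0)–(-0.27, -0.467673, 0)  len=0.3694
  (v7,v8,v2) [--+] → (-0.27, -0.467673, 0.975)–(-0.27, -0.0982788, 1.29084)  len=0.4860
  (v8,v0,v9) [-++] → (-0.27, -0.467673, 0)–(-0.27, -1.21193, 0)  len=0.7443
  (v8,v9,v2) [-++] → (-0.27, -1.21193, 0)–(-0.27, -0.467673, 0.975)  len=1.2266

Chained into 1 loop(s):
  loop 1: 10 segments, perimeter = 6.0456
Total perimeter = 6.046


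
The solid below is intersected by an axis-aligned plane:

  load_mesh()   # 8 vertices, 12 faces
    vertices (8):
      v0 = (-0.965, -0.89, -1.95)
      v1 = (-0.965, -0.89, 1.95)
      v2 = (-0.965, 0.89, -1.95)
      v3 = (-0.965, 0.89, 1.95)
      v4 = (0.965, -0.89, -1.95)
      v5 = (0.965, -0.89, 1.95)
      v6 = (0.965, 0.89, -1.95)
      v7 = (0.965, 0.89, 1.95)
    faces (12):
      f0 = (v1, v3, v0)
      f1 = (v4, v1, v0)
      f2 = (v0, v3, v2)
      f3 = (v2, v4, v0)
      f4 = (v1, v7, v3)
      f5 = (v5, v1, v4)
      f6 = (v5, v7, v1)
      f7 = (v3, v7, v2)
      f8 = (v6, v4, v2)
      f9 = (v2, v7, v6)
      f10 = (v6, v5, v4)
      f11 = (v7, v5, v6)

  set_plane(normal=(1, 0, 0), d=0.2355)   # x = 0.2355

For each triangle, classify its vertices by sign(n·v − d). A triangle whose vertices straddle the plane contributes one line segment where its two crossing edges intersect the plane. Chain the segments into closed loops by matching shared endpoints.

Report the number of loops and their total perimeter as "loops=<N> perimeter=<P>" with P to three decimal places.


loops=1 perimeter=11.360

Straddling triangles (8 of 12):
  (v4,v1,v0) [+--] → (0.2355, -0.89, -0.475881)–(0.2355, -0.89, -1.95)  len=1.4741
  (v2,v4,v0) [-+-] → (0.2355, -0.217197, -1.95)–(0.2355, -0.89, -1.95)  len=0.6728
  (v1,v7,v3) [-+-] → (0.2355, 0.217197, 1.95)–(0.2355, 0.89, 1.95)  len=0.6728
  (v5,v1,v4) [+-+] → (0.2355, -0.89, 1.95)–(0.2355, -0.89, -0.475881)  len=2.4259
  (v5,v7,v1) [++-] → (0.2355, 0.217197, 1.95)–(0.2355, -0.89, 1.95)  len=1.1072
  (v3,v7,v2) [-+-] → (0.2355, 0.89, 1.95)–(0.2355, 0.89, 0.475881)  len=1.4741
  (v6,v4,v2) [++-] → (0.2355, -0.217197, -1.95)–(0.2355, 0.89, -1.95)  len=1.1072
  (v2,v7,v6) [-++] → (0.2355, 0.89, 0.475881)–(0.2355, 0.89, -1.95)  len=2.4259

Chained into 1 loop(s):
  loop 1: 8 segments, perimeter = 11.3600
Total perimeter = 11.360
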